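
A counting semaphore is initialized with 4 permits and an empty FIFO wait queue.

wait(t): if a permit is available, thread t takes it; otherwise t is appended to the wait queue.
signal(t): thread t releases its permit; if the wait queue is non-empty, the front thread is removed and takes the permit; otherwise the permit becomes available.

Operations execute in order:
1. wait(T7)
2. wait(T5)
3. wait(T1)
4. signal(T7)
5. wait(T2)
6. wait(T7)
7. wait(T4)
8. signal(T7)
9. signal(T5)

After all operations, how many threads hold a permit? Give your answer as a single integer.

Answer: 3

Derivation:
Step 1: wait(T7) -> count=3 queue=[] holders={T7}
Step 2: wait(T5) -> count=2 queue=[] holders={T5,T7}
Step 3: wait(T1) -> count=1 queue=[] holders={T1,T5,T7}
Step 4: signal(T7) -> count=2 queue=[] holders={T1,T5}
Step 5: wait(T2) -> count=1 queue=[] holders={T1,T2,T5}
Step 6: wait(T7) -> count=0 queue=[] holders={T1,T2,T5,T7}
Step 7: wait(T4) -> count=0 queue=[T4] holders={T1,T2,T5,T7}
Step 8: signal(T7) -> count=0 queue=[] holders={T1,T2,T4,T5}
Step 9: signal(T5) -> count=1 queue=[] holders={T1,T2,T4}
Final holders: {T1,T2,T4} -> 3 thread(s)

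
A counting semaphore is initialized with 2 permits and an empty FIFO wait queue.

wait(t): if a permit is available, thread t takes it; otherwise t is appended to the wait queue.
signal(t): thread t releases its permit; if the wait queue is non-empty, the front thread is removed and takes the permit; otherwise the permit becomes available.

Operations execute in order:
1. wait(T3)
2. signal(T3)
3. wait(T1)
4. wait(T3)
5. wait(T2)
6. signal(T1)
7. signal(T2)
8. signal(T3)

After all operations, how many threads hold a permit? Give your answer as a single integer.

Step 1: wait(T3) -> count=1 queue=[] holders={T3}
Step 2: signal(T3) -> count=2 queue=[] holders={none}
Step 3: wait(T1) -> count=1 queue=[] holders={T1}
Step 4: wait(T3) -> count=0 queue=[] holders={T1,T3}
Step 5: wait(T2) -> count=0 queue=[T2] holders={T1,T3}
Step 6: signal(T1) -> count=0 queue=[] holders={T2,T3}
Step 7: signal(T2) -> count=1 queue=[] holders={T3}
Step 8: signal(T3) -> count=2 queue=[] holders={none}
Final holders: {none} -> 0 thread(s)

Answer: 0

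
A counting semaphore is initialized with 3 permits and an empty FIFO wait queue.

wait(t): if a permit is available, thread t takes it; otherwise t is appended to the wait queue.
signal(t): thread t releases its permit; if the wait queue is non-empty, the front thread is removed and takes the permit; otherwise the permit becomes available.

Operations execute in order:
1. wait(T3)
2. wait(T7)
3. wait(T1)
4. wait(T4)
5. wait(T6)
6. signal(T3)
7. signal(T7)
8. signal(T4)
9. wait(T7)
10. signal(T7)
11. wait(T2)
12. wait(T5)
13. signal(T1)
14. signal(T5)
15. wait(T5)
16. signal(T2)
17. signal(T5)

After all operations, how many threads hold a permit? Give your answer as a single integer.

Answer: 1

Derivation:
Step 1: wait(T3) -> count=2 queue=[] holders={T3}
Step 2: wait(T7) -> count=1 queue=[] holders={T3,T7}
Step 3: wait(T1) -> count=0 queue=[] holders={T1,T3,T7}
Step 4: wait(T4) -> count=0 queue=[T4] holders={T1,T3,T7}
Step 5: wait(T6) -> count=0 queue=[T4,T6] holders={T1,T3,T7}
Step 6: signal(T3) -> count=0 queue=[T6] holders={T1,T4,T7}
Step 7: signal(T7) -> count=0 queue=[] holders={T1,T4,T6}
Step 8: signal(T4) -> count=1 queue=[] holders={T1,T6}
Step 9: wait(T7) -> count=0 queue=[] holders={T1,T6,T7}
Step 10: signal(T7) -> count=1 queue=[] holders={T1,T6}
Step 11: wait(T2) -> count=0 queue=[] holders={T1,T2,T6}
Step 12: wait(T5) -> count=0 queue=[T5] holders={T1,T2,T6}
Step 13: signal(T1) -> count=0 queue=[] holders={T2,T5,T6}
Step 14: signal(T5) -> count=1 queue=[] holders={T2,T6}
Step 15: wait(T5) -> count=0 queue=[] holders={T2,T5,T6}
Step 16: signal(T2) -> count=1 queue=[] holders={T5,T6}
Step 17: signal(T5) -> count=2 queue=[] holders={T6}
Final holders: {T6} -> 1 thread(s)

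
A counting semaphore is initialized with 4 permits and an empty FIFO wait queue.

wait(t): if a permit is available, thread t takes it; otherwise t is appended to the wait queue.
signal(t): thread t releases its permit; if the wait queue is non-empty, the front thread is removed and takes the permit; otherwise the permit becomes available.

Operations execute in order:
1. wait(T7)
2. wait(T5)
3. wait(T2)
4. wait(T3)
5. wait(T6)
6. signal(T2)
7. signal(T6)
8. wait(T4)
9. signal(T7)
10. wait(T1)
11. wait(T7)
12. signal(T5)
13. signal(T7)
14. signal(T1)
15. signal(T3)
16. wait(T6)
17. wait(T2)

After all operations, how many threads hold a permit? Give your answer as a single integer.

Answer: 3

Derivation:
Step 1: wait(T7) -> count=3 queue=[] holders={T7}
Step 2: wait(T5) -> count=2 queue=[] holders={T5,T7}
Step 3: wait(T2) -> count=1 queue=[] holders={T2,T5,T7}
Step 4: wait(T3) -> count=0 queue=[] holders={T2,T3,T5,T7}
Step 5: wait(T6) -> count=0 queue=[T6] holders={T2,T3,T5,T7}
Step 6: signal(T2) -> count=0 queue=[] holders={T3,T5,T6,T7}
Step 7: signal(T6) -> count=1 queue=[] holders={T3,T5,T7}
Step 8: wait(T4) -> count=0 queue=[] holders={T3,T4,T5,T7}
Step 9: signal(T7) -> count=1 queue=[] holders={T3,T4,T5}
Step 10: wait(T1) -> count=0 queue=[] holders={T1,T3,T4,T5}
Step 11: wait(T7) -> count=0 queue=[T7] holders={T1,T3,T4,T5}
Step 12: signal(T5) -> count=0 queue=[] holders={T1,T3,T4,T7}
Step 13: signal(T7) -> count=1 queue=[] holders={T1,T3,T4}
Step 14: signal(T1) -> count=2 queue=[] holders={T3,T4}
Step 15: signal(T3) -> count=3 queue=[] holders={T4}
Step 16: wait(T6) -> count=2 queue=[] holders={T4,T6}
Step 17: wait(T2) -> count=1 queue=[] holders={T2,T4,T6}
Final holders: {T2,T4,T6} -> 3 thread(s)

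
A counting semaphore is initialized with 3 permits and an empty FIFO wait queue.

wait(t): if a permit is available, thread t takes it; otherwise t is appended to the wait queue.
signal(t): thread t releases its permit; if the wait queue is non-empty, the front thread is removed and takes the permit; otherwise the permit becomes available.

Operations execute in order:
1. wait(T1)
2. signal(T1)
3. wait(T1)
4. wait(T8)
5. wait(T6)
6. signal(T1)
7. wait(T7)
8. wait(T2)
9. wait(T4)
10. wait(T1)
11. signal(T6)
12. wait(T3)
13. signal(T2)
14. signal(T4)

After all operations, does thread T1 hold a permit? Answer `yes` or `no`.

Answer: yes

Derivation:
Step 1: wait(T1) -> count=2 queue=[] holders={T1}
Step 2: signal(T1) -> count=3 queue=[] holders={none}
Step 3: wait(T1) -> count=2 queue=[] holders={T1}
Step 4: wait(T8) -> count=1 queue=[] holders={T1,T8}
Step 5: wait(T6) -> count=0 queue=[] holders={T1,T6,T8}
Step 6: signal(T1) -> count=1 queue=[] holders={T6,T8}
Step 7: wait(T7) -> count=0 queue=[] holders={T6,T7,T8}
Step 8: wait(T2) -> count=0 queue=[T2] holders={T6,T7,T8}
Step 9: wait(T4) -> count=0 queue=[T2,T4] holders={T6,T7,T8}
Step 10: wait(T1) -> count=0 queue=[T2,T4,T1] holders={T6,T7,T8}
Step 11: signal(T6) -> count=0 queue=[T4,T1] holders={T2,T7,T8}
Step 12: wait(T3) -> count=0 queue=[T4,T1,T3] holders={T2,T7,T8}
Step 13: signal(T2) -> count=0 queue=[T1,T3] holders={T4,T7,T8}
Step 14: signal(T4) -> count=0 queue=[T3] holders={T1,T7,T8}
Final holders: {T1,T7,T8} -> T1 in holders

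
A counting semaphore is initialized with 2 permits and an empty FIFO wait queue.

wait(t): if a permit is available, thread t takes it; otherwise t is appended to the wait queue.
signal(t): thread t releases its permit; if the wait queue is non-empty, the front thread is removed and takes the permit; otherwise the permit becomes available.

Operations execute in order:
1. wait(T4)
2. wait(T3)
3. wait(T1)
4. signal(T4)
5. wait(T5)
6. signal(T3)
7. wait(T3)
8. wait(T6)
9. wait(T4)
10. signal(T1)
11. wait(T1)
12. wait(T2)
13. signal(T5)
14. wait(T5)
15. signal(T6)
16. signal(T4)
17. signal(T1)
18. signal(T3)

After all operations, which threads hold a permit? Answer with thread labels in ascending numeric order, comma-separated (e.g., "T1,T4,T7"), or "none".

Answer: T2,T5

Derivation:
Step 1: wait(T4) -> count=1 queue=[] holders={T4}
Step 2: wait(T3) -> count=0 queue=[] holders={T3,T4}
Step 3: wait(T1) -> count=0 queue=[T1] holders={T3,T4}
Step 4: signal(T4) -> count=0 queue=[] holders={T1,T3}
Step 5: wait(T5) -> count=0 queue=[T5] holders={T1,T3}
Step 6: signal(T3) -> count=0 queue=[] holders={T1,T5}
Step 7: wait(T3) -> count=0 queue=[T3] holders={T1,T5}
Step 8: wait(T6) -> count=0 queue=[T3,T6] holders={T1,T5}
Step 9: wait(T4) -> count=0 queue=[T3,T6,T4] holders={T1,T5}
Step 10: signal(T1) -> count=0 queue=[T6,T4] holders={T3,T5}
Step 11: wait(T1) -> count=0 queue=[T6,T4,T1] holders={T3,T5}
Step 12: wait(T2) -> count=0 queue=[T6,T4,T1,T2] holders={T3,T5}
Step 13: signal(T5) -> count=0 queue=[T4,T1,T2] holders={T3,T6}
Step 14: wait(T5) -> count=0 queue=[T4,T1,T2,T5] holders={T3,T6}
Step 15: signal(T6) -> count=0 queue=[T1,T2,T5] holders={T3,T4}
Step 16: signal(T4) -> count=0 queue=[T2,T5] holders={T1,T3}
Step 17: signal(T1) -> count=0 queue=[T5] holders={T2,T3}
Step 18: signal(T3) -> count=0 queue=[] holders={T2,T5}
Final holders: T2,T5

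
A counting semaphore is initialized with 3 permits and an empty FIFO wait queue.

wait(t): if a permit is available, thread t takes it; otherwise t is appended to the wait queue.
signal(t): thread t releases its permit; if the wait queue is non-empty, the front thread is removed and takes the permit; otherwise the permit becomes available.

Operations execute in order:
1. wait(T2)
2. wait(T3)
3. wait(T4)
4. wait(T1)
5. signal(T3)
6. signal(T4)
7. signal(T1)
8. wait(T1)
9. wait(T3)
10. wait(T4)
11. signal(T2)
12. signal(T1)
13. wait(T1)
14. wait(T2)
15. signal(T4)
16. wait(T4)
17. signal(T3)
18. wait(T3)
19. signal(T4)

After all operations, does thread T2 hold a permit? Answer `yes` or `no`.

Answer: yes

Derivation:
Step 1: wait(T2) -> count=2 queue=[] holders={T2}
Step 2: wait(T3) -> count=1 queue=[] holders={T2,T3}
Step 3: wait(T4) -> count=0 queue=[] holders={T2,T3,T4}
Step 4: wait(T1) -> count=0 queue=[T1] holders={T2,T3,T4}
Step 5: signal(T3) -> count=0 queue=[] holders={T1,T2,T4}
Step 6: signal(T4) -> count=1 queue=[] holders={T1,T2}
Step 7: signal(T1) -> count=2 queue=[] holders={T2}
Step 8: wait(T1) -> count=1 queue=[] holders={T1,T2}
Step 9: wait(T3) -> count=0 queue=[] holders={T1,T2,T3}
Step 10: wait(T4) -> count=0 queue=[T4] holders={T1,T2,T3}
Step 11: signal(T2) -> count=0 queue=[] holders={T1,T3,T4}
Step 12: signal(T1) -> count=1 queue=[] holders={T3,T4}
Step 13: wait(T1) -> count=0 queue=[] holders={T1,T3,T4}
Step 14: wait(T2) -> count=0 queue=[T2] holders={T1,T3,T4}
Step 15: signal(T4) -> count=0 queue=[] holders={T1,T2,T3}
Step 16: wait(T4) -> count=0 queue=[T4] holders={T1,T2,T3}
Step 17: signal(T3) -> count=0 queue=[] holders={T1,T2,T4}
Step 18: wait(T3) -> count=0 queue=[T3] holders={T1,T2,T4}
Step 19: signal(T4) -> count=0 queue=[] holders={T1,T2,T3}
Final holders: {T1,T2,T3} -> T2 in holders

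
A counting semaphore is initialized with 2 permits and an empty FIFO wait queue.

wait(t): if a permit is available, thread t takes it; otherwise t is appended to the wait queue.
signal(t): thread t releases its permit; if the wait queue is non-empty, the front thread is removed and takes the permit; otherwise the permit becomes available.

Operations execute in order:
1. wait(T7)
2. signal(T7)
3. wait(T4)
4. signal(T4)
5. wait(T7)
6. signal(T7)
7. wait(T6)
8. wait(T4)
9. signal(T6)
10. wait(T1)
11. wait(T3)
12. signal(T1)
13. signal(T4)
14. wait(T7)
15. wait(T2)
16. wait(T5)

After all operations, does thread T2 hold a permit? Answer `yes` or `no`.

Step 1: wait(T7) -> count=1 queue=[] holders={T7}
Step 2: signal(T7) -> count=2 queue=[] holders={none}
Step 3: wait(T4) -> count=1 queue=[] holders={T4}
Step 4: signal(T4) -> count=2 queue=[] holders={none}
Step 5: wait(T7) -> count=1 queue=[] holders={T7}
Step 6: signal(T7) -> count=2 queue=[] holders={none}
Step 7: wait(T6) -> count=1 queue=[] holders={T6}
Step 8: wait(T4) -> count=0 queue=[] holders={T4,T6}
Step 9: signal(T6) -> count=1 queue=[] holders={T4}
Step 10: wait(T1) -> count=0 queue=[] holders={T1,T4}
Step 11: wait(T3) -> count=0 queue=[T3] holders={T1,T4}
Step 12: signal(T1) -> count=0 queue=[] holders={T3,T4}
Step 13: signal(T4) -> count=1 queue=[] holders={T3}
Step 14: wait(T7) -> count=0 queue=[] holders={T3,T7}
Step 15: wait(T2) -> count=0 queue=[T2] holders={T3,T7}
Step 16: wait(T5) -> count=0 queue=[T2,T5] holders={T3,T7}
Final holders: {T3,T7} -> T2 not in holders

Answer: no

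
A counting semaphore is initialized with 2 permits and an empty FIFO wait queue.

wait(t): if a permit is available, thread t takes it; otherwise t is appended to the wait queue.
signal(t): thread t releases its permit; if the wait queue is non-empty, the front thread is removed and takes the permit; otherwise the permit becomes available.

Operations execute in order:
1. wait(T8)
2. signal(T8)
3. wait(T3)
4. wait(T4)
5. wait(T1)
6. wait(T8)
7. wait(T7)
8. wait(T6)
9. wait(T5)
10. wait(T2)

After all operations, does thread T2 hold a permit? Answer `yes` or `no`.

Step 1: wait(T8) -> count=1 queue=[] holders={T8}
Step 2: signal(T8) -> count=2 queue=[] holders={none}
Step 3: wait(T3) -> count=1 queue=[] holders={T3}
Step 4: wait(T4) -> count=0 queue=[] holders={T3,T4}
Step 5: wait(T1) -> count=0 queue=[T1] holders={T3,T4}
Step 6: wait(T8) -> count=0 queue=[T1,T8] holders={T3,T4}
Step 7: wait(T7) -> count=0 queue=[T1,T8,T7] holders={T3,T4}
Step 8: wait(T6) -> count=0 queue=[T1,T8,T7,T6] holders={T3,T4}
Step 9: wait(T5) -> count=0 queue=[T1,T8,T7,T6,T5] holders={T3,T4}
Step 10: wait(T2) -> count=0 queue=[T1,T8,T7,T6,T5,T2] holders={T3,T4}
Final holders: {T3,T4} -> T2 not in holders

Answer: no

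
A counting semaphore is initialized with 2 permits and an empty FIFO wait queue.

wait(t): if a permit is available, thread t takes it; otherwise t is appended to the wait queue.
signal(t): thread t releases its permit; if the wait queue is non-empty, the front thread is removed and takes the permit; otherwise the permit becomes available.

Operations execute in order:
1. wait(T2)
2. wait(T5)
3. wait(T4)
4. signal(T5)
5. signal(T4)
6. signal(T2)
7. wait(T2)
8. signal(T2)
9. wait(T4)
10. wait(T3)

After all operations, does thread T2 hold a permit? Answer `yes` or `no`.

Step 1: wait(T2) -> count=1 queue=[] holders={T2}
Step 2: wait(T5) -> count=0 queue=[] holders={T2,T5}
Step 3: wait(T4) -> count=0 queue=[T4] holders={T2,T5}
Step 4: signal(T5) -> count=0 queue=[] holders={T2,T4}
Step 5: signal(T4) -> count=1 queue=[] holders={T2}
Step 6: signal(T2) -> count=2 queue=[] holders={none}
Step 7: wait(T2) -> count=1 queue=[] holders={T2}
Step 8: signal(T2) -> count=2 queue=[] holders={none}
Step 9: wait(T4) -> count=1 queue=[] holders={T4}
Step 10: wait(T3) -> count=0 queue=[] holders={T3,T4}
Final holders: {T3,T4} -> T2 not in holders

Answer: no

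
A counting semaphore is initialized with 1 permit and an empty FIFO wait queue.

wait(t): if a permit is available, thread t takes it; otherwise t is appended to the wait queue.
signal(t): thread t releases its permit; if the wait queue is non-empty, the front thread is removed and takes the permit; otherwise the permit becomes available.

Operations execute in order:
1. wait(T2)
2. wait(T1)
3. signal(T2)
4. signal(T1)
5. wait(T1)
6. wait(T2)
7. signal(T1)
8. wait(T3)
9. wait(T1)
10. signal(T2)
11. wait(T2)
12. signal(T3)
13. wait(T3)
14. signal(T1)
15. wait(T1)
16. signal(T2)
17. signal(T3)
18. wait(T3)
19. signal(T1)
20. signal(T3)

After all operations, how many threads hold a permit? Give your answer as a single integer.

Step 1: wait(T2) -> count=0 queue=[] holders={T2}
Step 2: wait(T1) -> count=0 queue=[T1] holders={T2}
Step 3: signal(T2) -> count=0 queue=[] holders={T1}
Step 4: signal(T1) -> count=1 queue=[] holders={none}
Step 5: wait(T1) -> count=0 queue=[] holders={T1}
Step 6: wait(T2) -> count=0 queue=[T2] holders={T1}
Step 7: signal(T1) -> count=0 queue=[] holders={T2}
Step 8: wait(T3) -> count=0 queue=[T3] holders={T2}
Step 9: wait(T1) -> count=0 queue=[T3,T1] holders={T2}
Step 10: signal(T2) -> count=0 queue=[T1] holders={T3}
Step 11: wait(T2) -> count=0 queue=[T1,T2] holders={T3}
Step 12: signal(T3) -> count=0 queue=[T2] holders={T1}
Step 13: wait(T3) -> count=0 queue=[T2,T3] holders={T1}
Step 14: signal(T1) -> count=0 queue=[T3] holders={T2}
Step 15: wait(T1) -> count=0 queue=[T3,T1] holders={T2}
Step 16: signal(T2) -> count=0 queue=[T1] holders={T3}
Step 17: signal(T3) -> count=0 queue=[] holders={T1}
Step 18: wait(T3) -> count=0 queue=[T3] holders={T1}
Step 19: signal(T1) -> count=0 queue=[] holders={T3}
Step 20: signal(T3) -> count=1 queue=[] holders={none}
Final holders: {none} -> 0 thread(s)

Answer: 0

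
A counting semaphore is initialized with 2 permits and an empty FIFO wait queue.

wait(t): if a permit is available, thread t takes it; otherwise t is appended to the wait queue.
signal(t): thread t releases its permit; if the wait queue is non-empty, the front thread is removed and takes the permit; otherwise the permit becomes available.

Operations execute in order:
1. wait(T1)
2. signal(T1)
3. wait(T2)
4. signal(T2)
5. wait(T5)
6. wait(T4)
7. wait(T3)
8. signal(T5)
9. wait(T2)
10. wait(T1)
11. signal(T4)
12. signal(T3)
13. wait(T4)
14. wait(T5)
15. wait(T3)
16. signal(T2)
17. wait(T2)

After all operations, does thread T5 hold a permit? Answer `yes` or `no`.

Step 1: wait(T1) -> count=1 queue=[] holders={T1}
Step 2: signal(T1) -> count=2 queue=[] holders={none}
Step 3: wait(T2) -> count=1 queue=[] holders={T2}
Step 4: signal(T2) -> count=2 queue=[] holders={none}
Step 5: wait(T5) -> count=1 queue=[] holders={T5}
Step 6: wait(T4) -> count=0 queue=[] holders={T4,T5}
Step 7: wait(T3) -> count=0 queue=[T3] holders={T4,T5}
Step 8: signal(T5) -> count=0 queue=[] holders={T3,T4}
Step 9: wait(T2) -> count=0 queue=[T2] holders={T3,T4}
Step 10: wait(T1) -> count=0 queue=[T2,T1] holders={T3,T4}
Step 11: signal(T4) -> count=0 queue=[T1] holders={T2,T3}
Step 12: signal(T3) -> count=0 queue=[] holders={T1,T2}
Step 13: wait(T4) -> count=0 queue=[T4] holders={T1,T2}
Step 14: wait(T5) -> count=0 queue=[T4,T5] holders={T1,T2}
Step 15: wait(T3) -> count=0 queue=[T4,T5,T3] holders={T1,T2}
Step 16: signal(T2) -> count=0 queue=[T5,T3] holders={T1,T4}
Step 17: wait(T2) -> count=0 queue=[T5,T3,T2] holders={T1,T4}
Final holders: {T1,T4} -> T5 not in holders

Answer: no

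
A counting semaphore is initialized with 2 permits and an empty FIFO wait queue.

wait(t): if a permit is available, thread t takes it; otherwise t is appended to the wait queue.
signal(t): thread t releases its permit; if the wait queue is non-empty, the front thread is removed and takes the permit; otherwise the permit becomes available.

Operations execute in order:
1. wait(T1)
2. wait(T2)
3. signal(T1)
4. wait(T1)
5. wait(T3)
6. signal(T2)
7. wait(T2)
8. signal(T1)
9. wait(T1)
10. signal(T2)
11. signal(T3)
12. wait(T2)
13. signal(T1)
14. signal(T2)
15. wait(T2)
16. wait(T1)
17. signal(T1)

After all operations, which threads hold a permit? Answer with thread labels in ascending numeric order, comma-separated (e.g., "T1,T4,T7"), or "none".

Step 1: wait(T1) -> count=1 queue=[] holders={T1}
Step 2: wait(T2) -> count=0 queue=[] holders={T1,T2}
Step 3: signal(T1) -> count=1 queue=[] holders={T2}
Step 4: wait(T1) -> count=0 queue=[] holders={T1,T2}
Step 5: wait(T3) -> count=0 queue=[T3] holders={T1,T2}
Step 6: signal(T2) -> count=0 queue=[] holders={T1,T3}
Step 7: wait(T2) -> count=0 queue=[T2] holders={T1,T3}
Step 8: signal(T1) -> count=0 queue=[] holders={T2,T3}
Step 9: wait(T1) -> count=0 queue=[T1] holders={T2,T3}
Step 10: signal(T2) -> count=0 queue=[] holders={T1,T3}
Step 11: signal(T3) -> count=1 queue=[] holders={T1}
Step 12: wait(T2) -> count=0 queue=[] holders={T1,T2}
Step 13: signal(T1) -> count=1 queue=[] holders={T2}
Step 14: signal(T2) -> count=2 queue=[] holders={none}
Step 15: wait(T2) -> count=1 queue=[] holders={T2}
Step 16: wait(T1) -> count=0 queue=[] holders={T1,T2}
Step 17: signal(T1) -> count=1 queue=[] holders={T2}
Final holders: T2

Answer: T2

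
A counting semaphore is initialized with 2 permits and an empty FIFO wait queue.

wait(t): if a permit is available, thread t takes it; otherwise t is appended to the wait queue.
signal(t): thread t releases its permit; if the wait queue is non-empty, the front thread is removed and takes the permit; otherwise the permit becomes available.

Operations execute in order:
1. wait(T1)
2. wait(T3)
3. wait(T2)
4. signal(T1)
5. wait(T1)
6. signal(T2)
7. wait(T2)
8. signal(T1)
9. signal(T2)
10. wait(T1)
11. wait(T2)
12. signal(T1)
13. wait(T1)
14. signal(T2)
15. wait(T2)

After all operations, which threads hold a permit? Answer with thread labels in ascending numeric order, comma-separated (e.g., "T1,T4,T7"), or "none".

Step 1: wait(T1) -> count=1 queue=[] holders={T1}
Step 2: wait(T3) -> count=0 queue=[] holders={T1,T3}
Step 3: wait(T2) -> count=0 queue=[T2] holders={T1,T3}
Step 4: signal(T1) -> count=0 queue=[] holders={T2,T3}
Step 5: wait(T1) -> count=0 queue=[T1] holders={T2,T3}
Step 6: signal(T2) -> count=0 queue=[] holders={T1,T3}
Step 7: wait(T2) -> count=0 queue=[T2] holders={T1,T3}
Step 8: signal(T1) -> count=0 queue=[] holders={T2,T3}
Step 9: signal(T2) -> count=1 queue=[] holders={T3}
Step 10: wait(T1) -> count=0 queue=[] holders={T1,T3}
Step 11: wait(T2) -> count=0 queue=[T2] holders={T1,T3}
Step 12: signal(T1) -> count=0 queue=[] holders={T2,T3}
Step 13: wait(T1) -> count=0 queue=[T1] holders={T2,T3}
Step 14: signal(T2) -> count=0 queue=[] holders={T1,T3}
Step 15: wait(T2) -> count=0 queue=[T2] holders={T1,T3}
Final holders: T1,T3

Answer: T1,T3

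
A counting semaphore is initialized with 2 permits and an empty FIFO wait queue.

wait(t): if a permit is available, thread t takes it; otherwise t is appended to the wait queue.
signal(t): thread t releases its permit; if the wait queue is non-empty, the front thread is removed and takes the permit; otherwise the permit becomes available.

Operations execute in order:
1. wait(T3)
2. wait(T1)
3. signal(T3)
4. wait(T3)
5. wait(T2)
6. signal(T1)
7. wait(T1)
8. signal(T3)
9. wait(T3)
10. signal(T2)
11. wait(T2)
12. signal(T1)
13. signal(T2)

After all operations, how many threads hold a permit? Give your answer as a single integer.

Step 1: wait(T3) -> count=1 queue=[] holders={T3}
Step 2: wait(T1) -> count=0 queue=[] holders={T1,T3}
Step 3: signal(T3) -> count=1 queue=[] holders={T1}
Step 4: wait(T3) -> count=0 queue=[] holders={T1,T3}
Step 5: wait(T2) -> count=0 queue=[T2] holders={T1,T3}
Step 6: signal(T1) -> count=0 queue=[] holders={T2,T3}
Step 7: wait(T1) -> count=0 queue=[T1] holders={T2,T3}
Step 8: signal(T3) -> count=0 queue=[] holders={T1,T2}
Step 9: wait(T3) -> count=0 queue=[T3] holders={T1,T2}
Step 10: signal(T2) -> count=0 queue=[] holders={T1,T3}
Step 11: wait(T2) -> count=0 queue=[T2] holders={T1,T3}
Step 12: signal(T1) -> count=0 queue=[] holders={T2,T3}
Step 13: signal(T2) -> count=1 queue=[] holders={T3}
Final holders: {T3} -> 1 thread(s)

Answer: 1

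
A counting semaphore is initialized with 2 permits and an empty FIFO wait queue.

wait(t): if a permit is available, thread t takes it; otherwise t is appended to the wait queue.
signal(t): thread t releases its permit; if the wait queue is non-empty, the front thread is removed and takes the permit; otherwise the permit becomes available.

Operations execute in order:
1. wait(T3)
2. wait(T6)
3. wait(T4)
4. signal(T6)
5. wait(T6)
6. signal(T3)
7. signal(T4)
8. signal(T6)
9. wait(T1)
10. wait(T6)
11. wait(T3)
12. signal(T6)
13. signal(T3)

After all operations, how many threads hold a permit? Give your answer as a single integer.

Step 1: wait(T3) -> count=1 queue=[] holders={T3}
Step 2: wait(T6) -> count=0 queue=[] holders={T3,T6}
Step 3: wait(T4) -> count=0 queue=[T4] holders={T3,T6}
Step 4: signal(T6) -> count=0 queue=[] holders={T3,T4}
Step 5: wait(T6) -> count=0 queue=[T6] holders={T3,T4}
Step 6: signal(T3) -> count=0 queue=[] holders={T4,T6}
Step 7: signal(T4) -> count=1 queue=[] holders={T6}
Step 8: signal(T6) -> count=2 queue=[] holders={none}
Step 9: wait(T1) -> count=1 queue=[] holders={T1}
Step 10: wait(T6) -> count=0 queue=[] holders={T1,T6}
Step 11: wait(T3) -> count=0 queue=[T3] holders={T1,T6}
Step 12: signal(T6) -> count=0 queue=[] holders={T1,T3}
Step 13: signal(T3) -> count=1 queue=[] holders={T1}
Final holders: {T1} -> 1 thread(s)

Answer: 1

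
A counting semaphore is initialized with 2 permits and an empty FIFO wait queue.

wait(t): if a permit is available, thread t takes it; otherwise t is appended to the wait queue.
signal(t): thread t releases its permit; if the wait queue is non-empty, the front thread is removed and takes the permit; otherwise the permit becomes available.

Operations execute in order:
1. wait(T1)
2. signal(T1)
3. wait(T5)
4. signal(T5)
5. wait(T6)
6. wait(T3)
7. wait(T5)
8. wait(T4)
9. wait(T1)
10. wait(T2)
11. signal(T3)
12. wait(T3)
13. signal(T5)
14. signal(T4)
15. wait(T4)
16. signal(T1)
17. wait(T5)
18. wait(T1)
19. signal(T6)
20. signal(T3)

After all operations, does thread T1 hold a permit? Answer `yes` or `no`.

Answer: no

Derivation:
Step 1: wait(T1) -> count=1 queue=[] holders={T1}
Step 2: signal(T1) -> count=2 queue=[] holders={none}
Step 3: wait(T5) -> count=1 queue=[] holders={T5}
Step 4: signal(T5) -> count=2 queue=[] holders={none}
Step 5: wait(T6) -> count=1 queue=[] holders={T6}
Step 6: wait(T3) -> count=0 queue=[] holders={T3,T6}
Step 7: wait(T5) -> count=0 queue=[T5] holders={T3,T6}
Step 8: wait(T4) -> count=0 queue=[T5,T4] holders={T3,T6}
Step 9: wait(T1) -> count=0 queue=[T5,T4,T1] holders={T3,T6}
Step 10: wait(T2) -> count=0 queue=[T5,T4,T1,T2] holders={T3,T6}
Step 11: signal(T3) -> count=0 queue=[T4,T1,T2] holders={T5,T6}
Step 12: wait(T3) -> count=0 queue=[T4,T1,T2,T3] holders={T5,T6}
Step 13: signal(T5) -> count=0 queue=[T1,T2,T3] holders={T4,T6}
Step 14: signal(T4) -> count=0 queue=[T2,T3] holders={T1,T6}
Step 15: wait(T4) -> count=0 queue=[T2,T3,T4] holders={T1,T6}
Step 16: signal(T1) -> count=0 queue=[T3,T4] holders={T2,T6}
Step 17: wait(T5) -> count=0 queue=[T3,T4,T5] holders={T2,T6}
Step 18: wait(T1) -> count=0 queue=[T3,T4,T5,T1] holders={T2,T6}
Step 19: signal(T6) -> count=0 queue=[T4,T5,T1] holders={T2,T3}
Step 20: signal(T3) -> count=0 queue=[T5,T1] holders={T2,T4}
Final holders: {T2,T4} -> T1 not in holders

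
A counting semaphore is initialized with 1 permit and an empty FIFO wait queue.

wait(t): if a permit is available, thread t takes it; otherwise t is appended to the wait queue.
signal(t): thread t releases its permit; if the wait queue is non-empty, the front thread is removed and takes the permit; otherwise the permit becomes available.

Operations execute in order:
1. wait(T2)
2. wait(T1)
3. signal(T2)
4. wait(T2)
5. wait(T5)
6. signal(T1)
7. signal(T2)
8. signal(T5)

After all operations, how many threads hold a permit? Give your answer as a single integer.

Answer: 0

Derivation:
Step 1: wait(T2) -> count=0 queue=[] holders={T2}
Step 2: wait(T1) -> count=0 queue=[T1] holders={T2}
Step 3: signal(T2) -> count=0 queue=[] holders={T1}
Step 4: wait(T2) -> count=0 queue=[T2] holders={T1}
Step 5: wait(T5) -> count=0 queue=[T2,T5] holders={T1}
Step 6: signal(T1) -> count=0 queue=[T5] holders={T2}
Step 7: signal(T2) -> count=0 queue=[] holders={T5}
Step 8: signal(T5) -> count=1 queue=[] holders={none}
Final holders: {none} -> 0 thread(s)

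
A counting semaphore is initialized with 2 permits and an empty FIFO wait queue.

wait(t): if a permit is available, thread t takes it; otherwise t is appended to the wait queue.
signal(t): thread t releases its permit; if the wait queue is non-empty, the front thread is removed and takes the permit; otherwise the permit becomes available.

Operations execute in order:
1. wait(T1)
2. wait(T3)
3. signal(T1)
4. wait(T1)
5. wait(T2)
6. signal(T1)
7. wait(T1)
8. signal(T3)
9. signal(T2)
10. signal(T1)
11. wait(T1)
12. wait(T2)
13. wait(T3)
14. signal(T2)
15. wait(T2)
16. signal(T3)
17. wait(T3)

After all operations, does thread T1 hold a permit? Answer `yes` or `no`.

Step 1: wait(T1) -> count=1 queue=[] holders={T1}
Step 2: wait(T3) -> count=0 queue=[] holders={T1,T3}
Step 3: signal(T1) -> count=1 queue=[] holders={T3}
Step 4: wait(T1) -> count=0 queue=[] holders={T1,T3}
Step 5: wait(T2) -> count=0 queue=[T2] holders={T1,T3}
Step 6: signal(T1) -> count=0 queue=[] holders={T2,T3}
Step 7: wait(T1) -> count=0 queue=[T1] holders={T2,T3}
Step 8: signal(T3) -> count=0 queue=[] holders={T1,T2}
Step 9: signal(T2) -> count=1 queue=[] holders={T1}
Step 10: signal(T1) -> count=2 queue=[] holders={none}
Step 11: wait(T1) -> count=1 queue=[] holders={T1}
Step 12: wait(T2) -> count=0 queue=[] holders={T1,T2}
Step 13: wait(T3) -> count=0 queue=[T3] holders={T1,T2}
Step 14: signal(T2) -> count=0 queue=[] holders={T1,T3}
Step 15: wait(T2) -> count=0 queue=[T2] holders={T1,T3}
Step 16: signal(T3) -> count=0 queue=[] holders={T1,T2}
Step 17: wait(T3) -> count=0 queue=[T3] holders={T1,T2}
Final holders: {T1,T2} -> T1 in holders

Answer: yes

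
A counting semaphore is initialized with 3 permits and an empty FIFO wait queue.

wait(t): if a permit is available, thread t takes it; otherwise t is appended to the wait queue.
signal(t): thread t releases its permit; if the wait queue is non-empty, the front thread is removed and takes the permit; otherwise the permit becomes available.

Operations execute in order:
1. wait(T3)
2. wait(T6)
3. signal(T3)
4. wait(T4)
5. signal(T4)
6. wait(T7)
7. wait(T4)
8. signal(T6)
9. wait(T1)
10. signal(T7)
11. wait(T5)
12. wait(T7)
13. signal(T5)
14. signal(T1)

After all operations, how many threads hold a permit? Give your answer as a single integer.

Answer: 2

Derivation:
Step 1: wait(T3) -> count=2 queue=[] holders={T3}
Step 2: wait(T6) -> count=1 queue=[] holders={T3,T6}
Step 3: signal(T3) -> count=2 queue=[] holders={T6}
Step 4: wait(T4) -> count=1 queue=[] holders={T4,T6}
Step 5: signal(T4) -> count=2 queue=[] holders={T6}
Step 6: wait(T7) -> count=1 queue=[] holders={T6,T7}
Step 7: wait(T4) -> count=0 queue=[] holders={T4,T6,T7}
Step 8: signal(T6) -> count=1 queue=[] holders={T4,T7}
Step 9: wait(T1) -> count=0 queue=[] holders={T1,T4,T7}
Step 10: signal(T7) -> count=1 queue=[] holders={T1,T4}
Step 11: wait(T5) -> count=0 queue=[] holders={T1,T4,T5}
Step 12: wait(T7) -> count=0 queue=[T7] holders={T1,T4,T5}
Step 13: signal(T5) -> count=0 queue=[] holders={T1,T4,T7}
Step 14: signal(T1) -> count=1 queue=[] holders={T4,T7}
Final holders: {T4,T7} -> 2 thread(s)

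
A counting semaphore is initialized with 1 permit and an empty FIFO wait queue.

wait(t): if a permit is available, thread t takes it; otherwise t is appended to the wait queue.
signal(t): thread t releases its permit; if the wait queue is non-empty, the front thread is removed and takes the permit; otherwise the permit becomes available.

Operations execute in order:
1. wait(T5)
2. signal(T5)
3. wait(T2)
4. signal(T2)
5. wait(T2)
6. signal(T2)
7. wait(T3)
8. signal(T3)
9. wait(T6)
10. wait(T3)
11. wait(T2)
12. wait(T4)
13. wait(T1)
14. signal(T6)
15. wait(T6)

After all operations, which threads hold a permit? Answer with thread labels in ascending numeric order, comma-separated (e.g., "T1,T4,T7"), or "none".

Step 1: wait(T5) -> count=0 queue=[] holders={T5}
Step 2: signal(T5) -> count=1 queue=[] holders={none}
Step 3: wait(T2) -> count=0 queue=[] holders={T2}
Step 4: signal(T2) -> count=1 queue=[] holders={none}
Step 5: wait(T2) -> count=0 queue=[] holders={T2}
Step 6: signal(T2) -> count=1 queue=[] holders={none}
Step 7: wait(T3) -> count=0 queue=[] holders={T3}
Step 8: signal(T3) -> count=1 queue=[] holders={none}
Step 9: wait(T6) -> count=0 queue=[] holders={T6}
Step 10: wait(T3) -> count=0 queue=[T3] holders={T6}
Step 11: wait(T2) -> count=0 queue=[T3,T2] holders={T6}
Step 12: wait(T4) -> count=0 queue=[T3,T2,T4] holders={T6}
Step 13: wait(T1) -> count=0 queue=[T3,T2,T4,T1] holders={T6}
Step 14: signal(T6) -> count=0 queue=[T2,T4,T1] holders={T3}
Step 15: wait(T6) -> count=0 queue=[T2,T4,T1,T6] holders={T3}
Final holders: T3

Answer: T3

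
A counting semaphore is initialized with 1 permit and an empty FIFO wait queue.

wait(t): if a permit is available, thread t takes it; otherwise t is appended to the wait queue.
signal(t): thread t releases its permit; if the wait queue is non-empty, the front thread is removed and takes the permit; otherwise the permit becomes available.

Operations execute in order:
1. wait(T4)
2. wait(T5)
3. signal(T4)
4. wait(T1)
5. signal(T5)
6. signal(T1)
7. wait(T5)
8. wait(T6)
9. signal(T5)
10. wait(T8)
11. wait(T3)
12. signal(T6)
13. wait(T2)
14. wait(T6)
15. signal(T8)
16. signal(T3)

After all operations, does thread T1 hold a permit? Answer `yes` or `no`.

Answer: no

Derivation:
Step 1: wait(T4) -> count=0 queue=[] holders={T4}
Step 2: wait(T5) -> count=0 queue=[T5] holders={T4}
Step 3: signal(T4) -> count=0 queue=[] holders={T5}
Step 4: wait(T1) -> count=0 queue=[T1] holders={T5}
Step 5: signal(T5) -> count=0 queue=[] holders={T1}
Step 6: signal(T1) -> count=1 queue=[] holders={none}
Step 7: wait(T5) -> count=0 queue=[] holders={T5}
Step 8: wait(T6) -> count=0 queue=[T6] holders={T5}
Step 9: signal(T5) -> count=0 queue=[] holders={T6}
Step 10: wait(T8) -> count=0 queue=[T8] holders={T6}
Step 11: wait(T3) -> count=0 queue=[T8,T3] holders={T6}
Step 12: signal(T6) -> count=0 queue=[T3] holders={T8}
Step 13: wait(T2) -> count=0 queue=[T3,T2] holders={T8}
Step 14: wait(T6) -> count=0 queue=[T3,T2,T6] holders={T8}
Step 15: signal(T8) -> count=0 queue=[T2,T6] holders={T3}
Step 16: signal(T3) -> count=0 queue=[T6] holders={T2}
Final holders: {T2} -> T1 not in holders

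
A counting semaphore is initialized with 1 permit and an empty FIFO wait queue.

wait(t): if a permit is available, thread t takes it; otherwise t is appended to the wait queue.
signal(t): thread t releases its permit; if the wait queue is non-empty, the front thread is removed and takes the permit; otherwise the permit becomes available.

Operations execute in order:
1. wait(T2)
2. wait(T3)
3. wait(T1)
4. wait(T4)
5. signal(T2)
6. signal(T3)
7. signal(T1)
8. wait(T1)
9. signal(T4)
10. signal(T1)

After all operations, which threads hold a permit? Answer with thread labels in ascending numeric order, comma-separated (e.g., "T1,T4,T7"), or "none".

Answer: none

Derivation:
Step 1: wait(T2) -> count=0 queue=[] holders={T2}
Step 2: wait(T3) -> count=0 queue=[T3] holders={T2}
Step 3: wait(T1) -> count=0 queue=[T3,T1] holders={T2}
Step 4: wait(T4) -> count=0 queue=[T3,T1,T4] holders={T2}
Step 5: signal(T2) -> count=0 queue=[T1,T4] holders={T3}
Step 6: signal(T3) -> count=0 queue=[T4] holders={T1}
Step 7: signal(T1) -> count=0 queue=[] holders={T4}
Step 8: wait(T1) -> count=0 queue=[T1] holders={T4}
Step 9: signal(T4) -> count=0 queue=[] holders={T1}
Step 10: signal(T1) -> count=1 queue=[] holders={none}
Final holders: none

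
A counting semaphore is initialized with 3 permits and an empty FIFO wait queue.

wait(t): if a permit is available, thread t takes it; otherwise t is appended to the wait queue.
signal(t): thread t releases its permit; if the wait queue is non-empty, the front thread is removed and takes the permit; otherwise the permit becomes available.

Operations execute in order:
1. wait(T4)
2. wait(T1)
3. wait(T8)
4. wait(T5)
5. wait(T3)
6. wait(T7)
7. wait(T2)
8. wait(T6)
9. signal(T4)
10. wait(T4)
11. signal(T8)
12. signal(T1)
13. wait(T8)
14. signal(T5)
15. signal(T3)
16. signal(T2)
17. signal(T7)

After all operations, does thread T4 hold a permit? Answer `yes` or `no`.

Step 1: wait(T4) -> count=2 queue=[] holders={T4}
Step 2: wait(T1) -> count=1 queue=[] holders={T1,T4}
Step 3: wait(T8) -> count=0 queue=[] holders={T1,T4,T8}
Step 4: wait(T5) -> count=0 queue=[T5] holders={T1,T4,T8}
Step 5: wait(T3) -> count=0 queue=[T5,T3] holders={T1,T4,T8}
Step 6: wait(T7) -> count=0 queue=[T5,T3,T7] holders={T1,T4,T8}
Step 7: wait(T2) -> count=0 queue=[T5,T3,T7,T2] holders={T1,T4,T8}
Step 8: wait(T6) -> count=0 queue=[T5,T3,T7,T2,T6] holders={T1,T4,T8}
Step 9: signal(T4) -> count=0 queue=[T3,T7,T2,T6] holders={T1,T5,T8}
Step 10: wait(T4) -> count=0 queue=[T3,T7,T2,T6,T4] holders={T1,T5,T8}
Step 11: signal(T8) -> count=0 queue=[T7,T2,T6,T4] holders={T1,T3,T5}
Step 12: signal(T1) -> count=0 queue=[T2,T6,T4] holders={T3,T5,T7}
Step 13: wait(T8) -> count=0 queue=[T2,T6,T4,T8] holders={T3,T5,T7}
Step 14: signal(T5) -> count=0 queue=[T6,T4,T8] holders={T2,T3,T7}
Step 15: signal(T3) -> count=0 queue=[T4,T8] holders={T2,T6,T7}
Step 16: signal(T2) -> count=0 queue=[T8] holders={T4,T6,T7}
Step 17: signal(T7) -> count=0 queue=[] holders={T4,T6,T8}
Final holders: {T4,T6,T8} -> T4 in holders

Answer: yes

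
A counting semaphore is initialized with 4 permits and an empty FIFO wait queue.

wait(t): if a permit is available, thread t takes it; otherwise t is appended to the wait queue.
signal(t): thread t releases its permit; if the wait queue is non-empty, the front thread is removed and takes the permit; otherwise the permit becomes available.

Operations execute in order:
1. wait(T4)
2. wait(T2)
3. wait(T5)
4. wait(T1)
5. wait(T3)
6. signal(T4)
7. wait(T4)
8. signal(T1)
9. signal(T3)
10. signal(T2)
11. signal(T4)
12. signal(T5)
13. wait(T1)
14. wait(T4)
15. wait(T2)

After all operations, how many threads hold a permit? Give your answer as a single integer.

Answer: 3

Derivation:
Step 1: wait(T4) -> count=3 queue=[] holders={T4}
Step 2: wait(T2) -> count=2 queue=[] holders={T2,T4}
Step 3: wait(T5) -> count=1 queue=[] holders={T2,T4,T5}
Step 4: wait(T1) -> count=0 queue=[] holders={T1,T2,T4,T5}
Step 5: wait(T3) -> count=0 queue=[T3] holders={T1,T2,T4,T5}
Step 6: signal(T4) -> count=0 queue=[] holders={T1,T2,T3,T5}
Step 7: wait(T4) -> count=0 queue=[T4] holders={T1,T2,T3,T5}
Step 8: signal(T1) -> count=0 queue=[] holders={T2,T3,T4,T5}
Step 9: signal(T3) -> count=1 queue=[] holders={T2,T4,T5}
Step 10: signal(T2) -> count=2 queue=[] holders={T4,T5}
Step 11: signal(T4) -> count=3 queue=[] holders={T5}
Step 12: signal(T5) -> count=4 queue=[] holders={none}
Step 13: wait(T1) -> count=3 queue=[] holders={T1}
Step 14: wait(T4) -> count=2 queue=[] holders={T1,T4}
Step 15: wait(T2) -> count=1 queue=[] holders={T1,T2,T4}
Final holders: {T1,T2,T4} -> 3 thread(s)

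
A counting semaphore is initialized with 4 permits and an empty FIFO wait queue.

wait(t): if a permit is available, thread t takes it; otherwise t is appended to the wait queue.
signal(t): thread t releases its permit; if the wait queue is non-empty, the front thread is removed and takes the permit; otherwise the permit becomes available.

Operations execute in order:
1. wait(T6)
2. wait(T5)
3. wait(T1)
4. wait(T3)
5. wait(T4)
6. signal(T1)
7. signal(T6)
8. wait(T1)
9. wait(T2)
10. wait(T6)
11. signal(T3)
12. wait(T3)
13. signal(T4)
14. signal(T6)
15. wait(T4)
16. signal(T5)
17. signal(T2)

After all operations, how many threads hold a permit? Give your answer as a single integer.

Answer: 3

Derivation:
Step 1: wait(T6) -> count=3 queue=[] holders={T6}
Step 2: wait(T5) -> count=2 queue=[] holders={T5,T6}
Step 3: wait(T1) -> count=1 queue=[] holders={T1,T5,T6}
Step 4: wait(T3) -> count=0 queue=[] holders={T1,T3,T5,T6}
Step 5: wait(T4) -> count=0 queue=[T4] holders={T1,T3,T5,T6}
Step 6: signal(T1) -> count=0 queue=[] holders={T3,T4,T5,T6}
Step 7: signal(T6) -> count=1 queue=[] holders={T3,T4,T5}
Step 8: wait(T1) -> count=0 queue=[] holders={T1,T3,T4,T5}
Step 9: wait(T2) -> count=0 queue=[T2] holders={T1,T3,T4,T5}
Step 10: wait(T6) -> count=0 queue=[T2,T6] holders={T1,T3,T4,T5}
Step 11: signal(T3) -> count=0 queue=[T6] holders={T1,T2,T4,T5}
Step 12: wait(T3) -> count=0 queue=[T6,T3] holders={T1,T2,T4,T5}
Step 13: signal(T4) -> count=0 queue=[T3] holders={T1,T2,T5,T6}
Step 14: signal(T6) -> count=0 queue=[] holders={T1,T2,T3,T5}
Step 15: wait(T4) -> count=0 queue=[T4] holders={T1,T2,T3,T5}
Step 16: signal(T5) -> count=0 queue=[] holders={T1,T2,T3,T4}
Step 17: signal(T2) -> count=1 queue=[] holders={T1,T3,T4}
Final holders: {T1,T3,T4} -> 3 thread(s)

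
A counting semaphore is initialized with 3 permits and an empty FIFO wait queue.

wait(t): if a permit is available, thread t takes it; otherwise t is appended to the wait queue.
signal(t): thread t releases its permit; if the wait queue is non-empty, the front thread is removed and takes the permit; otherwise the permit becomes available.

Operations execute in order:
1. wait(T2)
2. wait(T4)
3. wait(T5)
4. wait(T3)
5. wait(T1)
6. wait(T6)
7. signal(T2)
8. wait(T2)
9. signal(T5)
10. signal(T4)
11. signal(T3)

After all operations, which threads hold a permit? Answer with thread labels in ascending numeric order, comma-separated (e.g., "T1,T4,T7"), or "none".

Step 1: wait(T2) -> count=2 queue=[] holders={T2}
Step 2: wait(T4) -> count=1 queue=[] holders={T2,T4}
Step 3: wait(T5) -> count=0 queue=[] holders={T2,T4,T5}
Step 4: wait(T3) -> count=0 queue=[T3] holders={T2,T4,T5}
Step 5: wait(T1) -> count=0 queue=[T3,T1] holders={T2,T4,T5}
Step 6: wait(T6) -> count=0 queue=[T3,T1,T6] holders={T2,T4,T5}
Step 7: signal(T2) -> count=0 queue=[T1,T6] holders={T3,T4,T5}
Step 8: wait(T2) -> count=0 queue=[T1,T6,T2] holders={T3,T4,T5}
Step 9: signal(T5) -> count=0 queue=[T6,T2] holders={T1,T3,T4}
Step 10: signal(T4) -> count=0 queue=[T2] holders={T1,T3,T6}
Step 11: signal(T3) -> count=0 queue=[] holders={T1,T2,T6}
Final holders: T1,T2,T6

Answer: T1,T2,T6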